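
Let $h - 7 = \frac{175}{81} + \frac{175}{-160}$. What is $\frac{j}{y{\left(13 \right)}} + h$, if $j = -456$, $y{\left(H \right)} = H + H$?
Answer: $- \frac{319159}{33696} \approx -9.4717$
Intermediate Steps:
$y{\left(H \right)} = 2 H$
$h = \frac{20909}{2592}$ ($h = 7 + \left(\frac{175}{81} + \frac{175}{-160}\right) = 7 + \left(175 \cdot \frac{1}{81} + 175 \left(- \frac{1}{160}\right)\right) = 7 + \left(\frac{175}{81} - \frac{35}{32}\right) = 7 + \frac{2765}{2592} = \frac{20909}{2592} \approx 8.0667$)
$\frac{j}{y{\left(13 \right)}} + h = \frac{1}{2 \cdot 13} \left(-456\right) + \frac{20909}{2592} = \frac{1}{26} \left(-456\right) + \frac{20909}{2592} = - \frac{228}{13} + \frac{20909}{2592} = - \frac{319159}{33696}$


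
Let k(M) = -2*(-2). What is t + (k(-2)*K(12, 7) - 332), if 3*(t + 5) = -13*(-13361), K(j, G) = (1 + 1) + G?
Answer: 172790/3 ≈ 57597.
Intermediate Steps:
k(M) = 4
K(j, G) = 2 + G
t = 173678/3 (t = -5 + (-13*(-13361))/3 = -5 + (⅓)*173693 = -5 + 173693/3 = 173678/3 ≈ 57893.)
t + (k(-2)*K(12, 7) - 332) = 173678/3 + (4*(2 + 7) - 332) = 173678/3 + (4*9 - 332) = 173678/3 + (36 - 332) = 173678/3 - 296 = 172790/3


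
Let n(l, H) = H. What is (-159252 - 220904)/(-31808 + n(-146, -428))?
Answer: 95039/8059 ≈ 11.793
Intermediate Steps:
(-159252 - 220904)/(-31808 + n(-146, -428)) = (-159252 - 220904)/(-31808 - 428) = -380156/(-32236) = -380156*(-1/32236) = 95039/8059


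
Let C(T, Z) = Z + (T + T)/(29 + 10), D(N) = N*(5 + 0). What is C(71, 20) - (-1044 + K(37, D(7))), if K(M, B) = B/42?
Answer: 27737/26 ≈ 1066.8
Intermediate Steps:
D(N) = 5*N (D(N) = N*5 = 5*N)
K(M, B) = B/42 (K(M, B) = B*(1/42) = B/42)
C(T, Z) = Z + 2*T/39 (C(T, Z) = Z + (2*T)/39 = Z + (2*T)*(1/39) = Z + 2*T/39)
C(71, 20) - (-1044 + K(37, D(7))) = (20 + (2/39)*71) - (-1044 + (5*7)/42) = (20 + 142/39) - (-1044 + (1/42)*35) = 922/39 - (-1044 + ⅚) = 922/39 - 1*(-6259/6) = 922/39 + 6259/6 = 27737/26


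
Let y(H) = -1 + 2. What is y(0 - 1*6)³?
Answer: 1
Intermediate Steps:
y(H) = 1
y(0 - 1*6)³ = 1³ = 1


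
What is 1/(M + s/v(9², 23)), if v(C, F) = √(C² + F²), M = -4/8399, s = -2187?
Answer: 238195640/337405943430329 - 154277980587*√7090/337405943430329 ≈ -0.038500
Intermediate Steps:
M = -4/8399 (M = -4*1/8399 = -4/8399 ≈ -0.00047625)
1/(M + s/v(9², 23)) = 1/(-4/8399 - 2187/√((9²)² + 23²)) = 1/(-4/8399 - 2187/√(81² + 529)) = 1/(-4/8399 - 2187/√(6561 + 529)) = 1/(-4/8399 - 2187*√7090/7090)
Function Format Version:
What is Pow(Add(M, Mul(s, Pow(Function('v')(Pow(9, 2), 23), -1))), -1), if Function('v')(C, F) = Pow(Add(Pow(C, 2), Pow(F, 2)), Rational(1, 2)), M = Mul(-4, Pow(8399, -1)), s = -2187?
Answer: Add(Rational(238195640, 337405943430329), Mul(Rational(-154277980587, 337405943430329), Pow(7090, Rational(1, 2)))) ≈ -0.038500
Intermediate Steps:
M = Rational(-4, 8399) (M = Mul(-4, Rational(1, 8399)) = Rational(-4, 8399) ≈ -0.00047625)
Pow(Add(M, Mul(s, Pow(Function('v')(Pow(9, 2), 23), -1))), -1) = Pow(Add(Rational(-4, 8399), Mul(-2187, Pow(Pow(Add(Pow(Pow(9, 2), 2), Pow(23, 2)), Rational(1, 2)), -1))), -1) = Pow(Add(Rational(-4, 8399), Mul(-2187, Pow(Pow(Add(Pow(81, 2), 529), Rational(1, 2)), -1))), -1) = Pow(Add(Rational(-4, 8399), Mul(-2187, Pow(Pow(Add(6561, 529), Rational(1, 2)), -1))), -1) = Pow(Add(Rational(-4, 8399), Mul(-2187, Pow(Pow(7090, Rational(1, 2)), -1))), -1) = Pow(Add(Rational(-4, 8399), Mul(-2187, Mul(Rational(1, 7090), Pow(7090, Rational(1, 2))))), -1) = Pow(Add(Rational(-4, 8399), Mul(Rational(-2187, 7090), Pow(7090, Rational(1, 2)))), -1)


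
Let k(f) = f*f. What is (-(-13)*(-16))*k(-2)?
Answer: -832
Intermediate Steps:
k(f) = f**2
(-(-13)*(-16))*k(-2) = -(-13)*(-16)*(-2)**2 = -13*16*4 = -208*4 = -832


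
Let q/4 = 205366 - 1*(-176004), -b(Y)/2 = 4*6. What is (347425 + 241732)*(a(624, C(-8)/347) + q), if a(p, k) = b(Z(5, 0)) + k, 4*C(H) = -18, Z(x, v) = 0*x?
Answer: 623710939629443/694 ≈ 8.9872e+11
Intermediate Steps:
Z(x, v) = 0
C(H) = -9/2 (C(H) = (1/4)*(-18) = -9/2)
b(Y) = -48 (b(Y) = -8*6 = -2*24 = -48)
q = 1525480 (q = 4*(205366 - 1*(-176004)) = 4*(205366 + 176004) = 4*381370 = 1525480)
a(p, k) = -48 + k
(347425 + 241732)*(a(624, C(-8)/347) + q) = (347425 + 241732)*((-48 - 9/2/347) + 1525480) = 589157*((-48 - 9/2*1/347) + 1525480) = 589157*((-48 - 9/694) + 1525480) = 589157*(-33321/694 + 1525480) = 589157*(1058649799/694) = 623710939629443/694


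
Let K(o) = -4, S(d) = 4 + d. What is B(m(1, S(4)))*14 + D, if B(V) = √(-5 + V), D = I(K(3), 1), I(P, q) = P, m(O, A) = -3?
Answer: -4 + 28*I*√2 ≈ -4.0 + 39.598*I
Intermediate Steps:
D = -4
B(m(1, S(4)))*14 + D = √(-5 - 3)*14 - 4 = √(-8)*14 - 4 = (2*I*√2)*14 - 4 = 28*I*√2 - 4 = -4 + 28*I*√2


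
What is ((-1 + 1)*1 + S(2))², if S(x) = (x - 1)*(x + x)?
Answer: 16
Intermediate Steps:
S(x) = 2*x*(-1 + x) (S(x) = (-1 + x)*(2*x) = 2*x*(-1 + x))
((-1 + 1)*1 + S(2))² = ((-1 + 1)*1 + 2*2*(-1 + 2))² = (0*1 + 2*2*1)² = (0 + 4)² = 4² = 16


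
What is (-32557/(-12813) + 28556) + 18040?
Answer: 597067105/12813 ≈ 46599.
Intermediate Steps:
(-32557/(-12813) + 28556) + 18040 = (-32557*(-1/12813) + 28556) + 18040 = (32557/12813 + 28556) + 18040 = 365920585/12813 + 18040 = 597067105/12813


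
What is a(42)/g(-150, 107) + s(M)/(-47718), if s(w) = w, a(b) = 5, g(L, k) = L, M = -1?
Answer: -3974/119295 ≈ -0.033312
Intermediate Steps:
a(42)/g(-150, 107) + s(M)/(-47718) = 5/(-150) - 1/(-47718) = 5*(-1/150) - 1*(-1/47718) = -1/30 + 1/47718 = -3974/119295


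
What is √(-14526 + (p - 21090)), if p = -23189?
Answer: I*√58805 ≈ 242.5*I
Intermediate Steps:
√(-14526 + (p - 21090)) = √(-14526 + (-23189 - 21090)) = √(-14526 - 44279) = √(-58805) = I*√58805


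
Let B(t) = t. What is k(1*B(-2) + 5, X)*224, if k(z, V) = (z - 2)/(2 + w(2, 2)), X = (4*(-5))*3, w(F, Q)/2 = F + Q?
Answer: 112/5 ≈ 22.400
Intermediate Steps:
w(F, Q) = 2*F + 2*Q (w(F, Q) = 2*(F + Q) = 2*F + 2*Q)
X = -60 (X = -20*3 = -60)
k(z, V) = -1/5 + z/10 (k(z, V) = (z - 2)/(2 + (2*2 + 2*2)) = (-2 + z)/(2 + (4 + 4)) = (-2 + z)/(2 + 8) = (-2 + z)/10 = (-2 + z)*(1/10) = -1/5 + z/10)
k(1*B(-2) + 5, X)*224 = (-1/5 + (1*(-2) + 5)/10)*224 = (-1/5 + (-2 + 5)/10)*224 = (-1/5 + (1/10)*3)*224 = (-1/5 + 3/10)*224 = (1/10)*224 = 112/5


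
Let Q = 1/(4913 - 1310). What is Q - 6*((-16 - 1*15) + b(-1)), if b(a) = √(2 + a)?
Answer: 648541/3603 ≈ 180.00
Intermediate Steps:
Q = 1/3603 ≈ 0.00027755
Q - 6*((-16 - 1*15) + b(-1)) = 1/3603 - 6*((-16 - 1*15) + √(2 - 1)) = 1/3603 - 6*((-16 - 15) + √1) = 1/3603 - 6*(-31 + 1) = 1/3603 - 6*(-30) = 1/3603 + 180 = 648541/3603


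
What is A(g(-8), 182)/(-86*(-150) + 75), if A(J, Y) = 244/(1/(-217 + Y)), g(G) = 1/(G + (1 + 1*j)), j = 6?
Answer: -1708/2595 ≈ -0.65819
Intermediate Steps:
g(G) = 1/(7 + G) (g(G) = 1/(G + (1 + 1*6)) = 1/(G + (1 + 6)) = 1/(G + 7) = 1/(7 + G))
A(J, Y) = -52948 + 244*Y (A(J, Y) = 244*(-217 + Y) = -52948 + 244*Y)
A(g(-8), 182)/(-86*(-150) + 75) = (-52948 + 244*182)/(-86*(-150) + 75) = (-52948 + 44408)/(12900 + 75) = -8540/12975 = -8540*1/12975 = -1708/2595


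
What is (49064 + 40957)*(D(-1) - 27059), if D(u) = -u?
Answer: -2435788218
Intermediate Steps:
(49064 + 40957)*(D(-1) - 27059) = (49064 + 40957)*(-1*(-1) - 27059) = 90021*(1 - 27059) = 90021*(-27058) = -2435788218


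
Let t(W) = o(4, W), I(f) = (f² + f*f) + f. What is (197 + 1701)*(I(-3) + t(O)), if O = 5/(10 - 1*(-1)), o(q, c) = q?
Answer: 36062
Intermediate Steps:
O = 5/11 (O = 5/(10 + 1) = 5/11 ≈ 0.45455)
I(f) = f + 2*f² (I(f) = (f² + f²) + f = 2*f² + f = f + 2*f²)
t(W) = 4
(197 + 1701)*(I(-3) + t(O)) = (197 + 1701)*(-3*(1 + 2*(-3)) + 4) = 1898*(-3*(1 - 6) + 4) = 1898*(-3*(-5) + 4) = 1898*(15 + 4) = 1898*19 = 36062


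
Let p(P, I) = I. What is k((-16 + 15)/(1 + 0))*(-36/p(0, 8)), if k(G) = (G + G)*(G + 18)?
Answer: 153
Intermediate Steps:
k(G) = 2*G*(18 + G) (k(G) = (2*G)*(18 + G) = 2*G*(18 + G))
k((-16 + 15)/(1 + 0))*(-36/p(0, 8)) = (2*((-16 + 15)/(1 + 0))*(18 + (-16 + 15)/(1 + 0)))*(-36/8) = (2*(-1/1)*(18 - 1/1))*(-36*⅛) = (2*(-1*1)*(18 - 1*1))*(-9/2) = (2*(-1)*(18 - 1))*(-9/2) = (2*(-1)*17)*(-9/2) = -34*(-9/2) = 153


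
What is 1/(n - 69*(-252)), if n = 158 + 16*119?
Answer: 1/19450 ≈ 5.1414e-5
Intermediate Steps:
n = 2062 (n = 158 + 1904 = 2062)
1/(n - 69*(-252)) = 1/(2062 - 69*(-252)) = 1/(2062 + 17388) = 1/19450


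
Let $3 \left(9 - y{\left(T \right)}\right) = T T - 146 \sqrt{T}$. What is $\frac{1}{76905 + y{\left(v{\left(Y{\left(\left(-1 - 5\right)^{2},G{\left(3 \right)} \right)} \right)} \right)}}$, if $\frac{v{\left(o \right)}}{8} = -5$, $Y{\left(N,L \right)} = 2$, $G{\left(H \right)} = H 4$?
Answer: $\frac{343713}{26253454402} - \frac{219 i \sqrt{10}}{13126727201} \approx 1.3092 \cdot 10^{-5} - 5.2758 \cdot 10^{-8} i$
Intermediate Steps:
$G{\left(H \right)} = 4 H$
$v{\left(o \right)} = -40$ ($v{\left(o \right)} = 8 \left(-5\right) = -40$)
$y{\left(T \right)} = 9 - \frac{T^{2}}{3} + \frac{146 \sqrt{T}}{3}$ ($y{\left(T \right)} = 9 - \frac{T T - 146 \sqrt{T}}{3} = 9 - \frac{T^{2} - 146 \sqrt{T}}{3} = 9 + \left(- \frac{T^{2}}{3} + \frac{146 \sqrt{T}}{3}\right) = 9 - \frac{T^{2}}{3} + \frac{146 \sqrt{T}}{3}$)
$\frac{1}{76905 + y{\left(v{\left(Y{\left(\left(-1 - 5\right)^{2},G{\left(3 \right)} \right)} \right)} \right)}} = \frac{1}{76905 + \left(9 - \frac{\left(-40\right)^{2}}{3} + \frac{146 \sqrt{-40}}{3}\right)} = \frac{1}{76905 + \left(9 - \frac{1600}{3} + \frac{146 \cdot 2 i \sqrt{10}}{3}\right)} = \frac{1}{76905 + \left(9 - \frac{1600}{3} + \frac{292 i \sqrt{10}}{3}\right)} = \frac{1}{76905 - \left(\frac{1573}{3} - \frac{292 i \sqrt{10}}{3}\right)} = \frac{1}{\frac{229142}{3} + \frac{292 i \sqrt{10}}{3}}$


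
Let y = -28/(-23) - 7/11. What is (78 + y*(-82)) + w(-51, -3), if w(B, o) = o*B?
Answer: 46389/253 ≈ 183.36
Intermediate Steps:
w(B, o) = B*o
y = 147/253 (y = -28*(-1/23) - 7*1/11 = 28/23 - 7/11 = 147/253 ≈ 0.58103)
(78 + y*(-82)) + w(-51, -3) = (78 + (147/253)*(-82)) - 51*(-3) = (78 - 12054/253) + 153 = 7680/253 + 153 = 46389/253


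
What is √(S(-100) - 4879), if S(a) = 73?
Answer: 3*I*√534 ≈ 69.325*I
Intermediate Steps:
√(S(-100) - 4879) = √(73 - 4879) = √(-4806) = 3*I*√534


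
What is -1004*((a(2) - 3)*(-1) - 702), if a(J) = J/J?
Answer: 702800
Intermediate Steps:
a(J) = 1
-1004*((a(2) - 3)*(-1) - 702) = -1004*((1 - 3)*(-1) - 702) = -1004*(-2*(-1) - 702) = -1004*(2 - 702) = -1004*(-700) = 702800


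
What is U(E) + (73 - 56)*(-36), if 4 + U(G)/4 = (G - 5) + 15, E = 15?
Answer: -528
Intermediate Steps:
U(G) = 24 + 4*G (U(G) = -16 + 4*((G - 5) + 15) = -16 + 4*((-5 + G) + 15) = -16 + 4*(10 + G) = -16 + (40 + 4*G) = 24 + 4*G)
U(E) + (73 - 56)*(-36) = (24 + 4*15) + (73 - 56)*(-36) = (24 + 60) + 17*(-36) = 84 - 612 = -528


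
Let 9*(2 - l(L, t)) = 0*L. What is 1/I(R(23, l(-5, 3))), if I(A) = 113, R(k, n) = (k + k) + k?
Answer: 1/113 ≈ 0.0088496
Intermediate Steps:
l(L, t) = 2 (l(L, t) = 2 - 0*L = 2 - ⅑*0 = 2 + 0 = 2)
R(k, n) = 3*k (R(k, n) = 2*k + k = 3*k)
1/I(R(23, l(-5, 3))) = 1/113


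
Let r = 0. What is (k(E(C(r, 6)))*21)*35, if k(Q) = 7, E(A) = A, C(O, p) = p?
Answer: 5145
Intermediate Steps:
(k(E(C(r, 6)))*21)*35 = (7*21)*35 = 147*35 = 5145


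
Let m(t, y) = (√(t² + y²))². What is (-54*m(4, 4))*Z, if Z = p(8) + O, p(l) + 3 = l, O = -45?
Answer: 69120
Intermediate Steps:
p(l) = -3 + l
Z = -40 (Z = (-3 + 8) - 45 = 5 - 45 = -40)
m(t, y) = t² + y²
(-54*m(4, 4))*Z = -54*(4² + 4²)*(-40) = -54*(16 + 16)*(-40) = -54*32*(-40) = -1728*(-40) = 69120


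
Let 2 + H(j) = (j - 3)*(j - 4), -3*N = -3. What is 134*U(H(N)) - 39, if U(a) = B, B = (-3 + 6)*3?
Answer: 1167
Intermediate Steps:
N = 1 (N = -1/3*(-3) = 1)
H(j) = -2 + (-4 + j)*(-3 + j) (H(j) = -2 + (j - 3)*(j - 4) = -2 + (-3 + j)*(-4 + j) = -2 + (-4 + j)*(-3 + j))
B = 9 (B = 3*3 = 9)
U(a) = 9
134*U(H(N)) - 39 = 134*9 - 39 = 1206 - 39 = 1167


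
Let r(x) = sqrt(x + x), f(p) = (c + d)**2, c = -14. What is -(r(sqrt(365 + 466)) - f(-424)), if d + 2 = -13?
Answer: 841 - sqrt(2)*831**(1/4) ≈ 833.41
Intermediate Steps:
d = -15 (d = -2 - 13 = -15)
f(p) = 841 (f(p) = (-14 - 15)**2 = (-29)**2 = 841)
r(x) = sqrt(2)*sqrt(x) (r(x) = sqrt(2*x) = sqrt(2)*sqrt(x))
-(r(sqrt(365 + 466)) - f(-424)) = -(sqrt(2)*sqrt(sqrt(365 + 466)) - 1*841) = -(sqrt(2)*sqrt(sqrt(831)) - 841) = -(sqrt(2)*831**(1/4) - 841) = -(-841 + sqrt(2)*831**(1/4)) = 841 - sqrt(2)*831**(1/4)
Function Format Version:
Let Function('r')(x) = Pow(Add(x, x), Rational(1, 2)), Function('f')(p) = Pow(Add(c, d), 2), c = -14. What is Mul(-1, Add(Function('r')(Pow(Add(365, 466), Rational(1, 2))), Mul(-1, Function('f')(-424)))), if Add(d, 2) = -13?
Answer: Add(841, Mul(-1, Pow(2, Rational(1, 2)), Pow(831, Rational(1, 4)))) ≈ 833.41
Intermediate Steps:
d = -15 (d = Add(-2, -13) = -15)
Function('f')(p) = 841 (Function('f')(p) = Pow(Add(-14, -15), 2) = Pow(-29, 2) = 841)
Function('r')(x) = Mul(Pow(2, Rational(1, 2)), Pow(x, Rational(1, 2))) (Function('r')(x) = Pow(Mul(2, x), Rational(1, 2)) = Mul(Pow(2, Rational(1, 2)), Pow(x, Rational(1, 2))))
Mul(-1, Add(Function('r')(Pow(Add(365, 466), Rational(1, 2))), Mul(-1, Function('f')(-424)))) = Mul(-1, Add(Mul(Pow(2, Rational(1, 2)), Pow(Pow(Add(365, 466), Rational(1, 2)), Rational(1, 2))), Mul(-1, 841))) = Mul(-1, Add(Mul(Pow(2, Rational(1, 2)), Pow(Pow(831, Rational(1, 2)), Rational(1, 2))), -841)) = Mul(-1, Add(Mul(Pow(2, Rational(1, 2)), Pow(831, Rational(1, 4))), -841)) = Mul(-1, Add(-841, Mul(Pow(2, Rational(1, 2)), Pow(831, Rational(1, 4))))) = Add(841, Mul(-1, Pow(2, Rational(1, 2)), Pow(831, Rational(1, 4))))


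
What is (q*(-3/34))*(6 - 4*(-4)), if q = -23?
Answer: 759/17 ≈ 44.647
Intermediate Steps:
(q*(-3/34))*(6 - 4*(-4)) = (-(-69)/34)*(6 - 4*(-4)) = (-(-69)/34)*(6 + 16) = -23*(-3/34)*22 = (69/34)*22 = 759/17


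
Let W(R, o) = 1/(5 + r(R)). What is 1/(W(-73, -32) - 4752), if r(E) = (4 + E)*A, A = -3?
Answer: -212/1007423 ≈ -0.00021044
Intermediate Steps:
r(E) = -12 - 3*E (r(E) = (4 + E)*(-3) = -12 - 3*E)
W(R, o) = 1/(-7 - 3*R) (W(R, o) = 1/(5 + (-12 - 3*R)) = 1/(-7 - 3*R))
1/(W(-73, -32) - 4752) = 1/(-1/(7 + 3*(-73)) - 4752) = 1/(-1/(7 - 219) - 4752) = 1/(-1/(-212) - 4752) = 1/(-1*(-1/212) - 4752) = 1/(1/212 - 4752) = 1/(-1007423/212) = -212/1007423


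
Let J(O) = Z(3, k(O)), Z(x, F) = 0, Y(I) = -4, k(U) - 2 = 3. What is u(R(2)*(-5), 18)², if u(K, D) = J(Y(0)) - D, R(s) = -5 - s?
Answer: 324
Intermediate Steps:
k(U) = 5 (k(U) = 2 + 3 = 5)
J(O) = 0
u(K, D) = -D (u(K, D) = 0 - D = -D)
u(R(2)*(-5), 18)² = (-1*18)² = (-18)² = 324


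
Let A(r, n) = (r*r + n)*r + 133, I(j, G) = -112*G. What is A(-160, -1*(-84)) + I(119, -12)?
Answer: -4107963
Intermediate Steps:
A(r, n) = 133 + r*(n + r²) (A(r, n) = (r² + n)*r + 133 = (n + r²)*r + 133 = r*(n + r²) + 133 = 133 + r*(n + r²))
A(-160, -1*(-84)) + I(119, -12) = (133 + (-160)³ - 1*(-84)*(-160)) - 112*(-12) = (133 - 4096000 + 84*(-160)) + 1344 = (133 - 4096000 - 13440) + 1344 = -4109307 + 1344 = -4107963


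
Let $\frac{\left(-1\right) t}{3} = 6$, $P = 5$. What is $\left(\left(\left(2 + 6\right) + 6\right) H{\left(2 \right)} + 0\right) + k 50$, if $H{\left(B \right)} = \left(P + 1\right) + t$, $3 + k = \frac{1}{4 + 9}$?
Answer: $- \frac{4084}{13} \approx -314.15$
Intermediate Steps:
$t = -18$ ($t = \left(-3\right) 6 = -18$)
$k = - \frac{38}{13}$ ($k = -3 + \frac{1}{4 + 9} = -3 + \frac{1}{13} = - \frac{38}{13} \approx -2.9231$)
$H{\left(B \right)} = -12$ ($H{\left(B \right)} = \left(5 + 1\right) - 18 = 6 - 18 = -12$)
$\left(\left(\left(2 + 6\right) + 6\right) H{\left(2 \right)} + 0\right) + k 50 = \left(\left(\left(2 + 6\right) + 6\right) \left(-12\right) + 0\right) - \frac{1900}{13} = \left(\left(8 + 6\right) \left(-12\right) + 0\right) - \frac{1900}{13} = \left(14 \left(-12\right) + 0\right) - \frac{1900}{13} = \left(-168 + 0\right) - \frac{1900}{13} = -168 - \frac{1900}{13} = - \frac{4084}{13}$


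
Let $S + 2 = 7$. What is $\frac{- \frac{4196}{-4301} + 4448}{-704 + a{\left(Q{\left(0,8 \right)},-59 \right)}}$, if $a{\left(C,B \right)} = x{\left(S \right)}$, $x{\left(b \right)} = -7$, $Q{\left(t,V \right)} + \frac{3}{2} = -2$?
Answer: $- \frac{2126116}{339779} \approx -6.2573$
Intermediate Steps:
$Q{\left(t,V \right)} = - \frac{7}{2}$ ($Q{\left(t,V \right)} = - \frac{3}{2} - 2 = - \frac{7}{2}$)
$S = 5$ ($S = -2 + 7 = 5$)
$a{\left(C,B \right)} = -7$
$\frac{- \frac{4196}{-4301} + 4448}{-704 + a{\left(Q{\left(0,8 \right)},-59 \right)}} = \frac{- \frac{4196}{-4301} + 4448}{-704 - 7} = \frac{\left(-4196\right) \left(- \frac{1}{4301}\right) + 4448}{-711} = \left(\frac{4196}{4301} + 4448\right) \left(- \frac{1}{711}\right) = \frac{19135044}{4301} \left(- \frac{1}{711}\right) = - \frac{2126116}{339779}$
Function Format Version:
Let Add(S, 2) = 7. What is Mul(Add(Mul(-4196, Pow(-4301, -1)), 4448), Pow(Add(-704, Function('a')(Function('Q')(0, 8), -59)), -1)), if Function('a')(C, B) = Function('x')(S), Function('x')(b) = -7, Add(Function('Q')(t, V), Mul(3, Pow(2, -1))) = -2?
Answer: Rational(-2126116, 339779) ≈ -6.2573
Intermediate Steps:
Function('Q')(t, V) = Rational(-7, 2) (Function('Q')(t, V) = Add(Rational(-3, 2), -2) = Rational(-7, 2))
S = 5 (S = Add(-2, 7) = 5)
Function('a')(C, B) = -7
Mul(Add(Mul(-4196, Pow(-4301, -1)), 4448), Pow(Add(-704, Function('a')(Function('Q')(0, 8), -59)), -1)) = Mul(Add(Mul(-4196, Pow(-4301, -1)), 4448), Pow(Add(-704, -7), -1)) = Mul(Add(Mul(-4196, Rational(-1, 4301)), 4448), Pow(-711, -1)) = Mul(Add(Rational(4196, 4301), 4448), Rational(-1, 711)) = Mul(Rational(19135044, 4301), Rational(-1, 711)) = Rational(-2126116, 339779)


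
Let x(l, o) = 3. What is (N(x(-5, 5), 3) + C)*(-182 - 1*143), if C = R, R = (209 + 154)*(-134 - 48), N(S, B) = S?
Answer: 21470475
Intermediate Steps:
R = -66066 (R = 363*(-182) = -66066)
C = -66066
(N(x(-5, 5), 3) + C)*(-182 - 1*143) = (3 - 66066)*(-182 - 1*143) = -66063*(-182 - 143) = -66063*(-325) = 21470475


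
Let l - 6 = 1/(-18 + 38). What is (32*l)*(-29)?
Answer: -28072/5 ≈ -5614.4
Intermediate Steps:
l = 121/20 (l = 6 + 1/(-18 + 38) = 6 + 1/20 = 121/20 ≈ 6.0500)
(32*l)*(-29) = (32*(121/20))*(-29) = (968/5)*(-29) = -28072/5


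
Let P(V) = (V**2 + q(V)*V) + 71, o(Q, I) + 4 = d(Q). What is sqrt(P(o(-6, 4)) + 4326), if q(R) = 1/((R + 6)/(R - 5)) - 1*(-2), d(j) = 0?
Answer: sqrt(4423) ≈ 66.506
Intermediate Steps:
o(Q, I) = -4 (o(Q, I) = -4 + 0 = -4)
q(R) = 2 + (-5 + R)/(6 + R) (q(R) = 1/((6 + R)/(-5 + R)) + 2 = (-5 + R)/(6 + R) + 2 = 2 + (-5 + R)/(6 + R))
P(V) = 71 + V**2 + V*(7 + 3*V)/(6 + V) (P(V) = (V**2 + ((7 + 3*V)/(6 + V))*V) + 71 = (V**2 + V*(7 + 3*V)/(6 + V)) + 71 = 71 + V**2 + V*(7 + 3*V)/(6 + V))
sqrt(P(o(-6, 4)) + 4326) = sqrt((426 + (-4)**3 + 9*(-4)**2 + 78*(-4))/(6 - 4) + 4326) = sqrt((426 - 64 + 9*16 - 312)/2 + 4326) = sqrt((426 - 64 + 144 - 312)/2 + 4326) = sqrt((1/2)*194 + 4326) = sqrt(97 + 4326) = sqrt(4423)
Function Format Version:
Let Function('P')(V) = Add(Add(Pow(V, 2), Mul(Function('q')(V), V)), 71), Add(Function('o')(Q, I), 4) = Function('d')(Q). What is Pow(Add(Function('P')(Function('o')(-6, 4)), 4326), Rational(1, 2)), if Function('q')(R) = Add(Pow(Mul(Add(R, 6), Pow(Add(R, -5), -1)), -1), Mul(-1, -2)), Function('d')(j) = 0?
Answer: Pow(4423, Rational(1, 2)) ≈ 66.506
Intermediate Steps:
Function('o')(Q, I) = -4 (Function('o')(Q, I) = Add(-4, 0) = -4)
Function('q')(R) = Add(2, Mul(Pow(Add(6, R), -1), Add(-5, R))) (Function('q')(R) = Add(Pow(Mul(Add(6, R), Pow(Add(-5, R), -1)), -1), 2) = Add(Pow(Mul(Pow(Add(-5, R), -1), Add(6, R)), -1), 2) = Add(Mul(Pow(Add(6, R), -1), Add(-5, R)), 2) = Add(2, Mul(Pow(Add(6, R), -1), Add(-5, R))))
Function('P')(V) = Add(71, Pow(V, 2), Mul(V, Pow(Add(6, V), -1), Add(7, Mul(3, V)))) (Function('P')(V) = Add(Add(Pow(V, 2), Mul(Mul(Pow(Add(6, V), -1), Add(7, Mul(3, V))), V)), 71) = Add(Add(Pow(V, 2), Mul(V, Pow(Add(6, V), -1), Add(7, Mul(3, V)))), 71) = Add(71, Pow(V, 2), Mul(V, Pow(Add(6, V), -1), Add(7, Mul(3, V)))))
Pow(Add(Function('P')(Function('o')(-6, 4)), 4326), Rational(1, 2)) = Pow(Add(Mul(Pow(Add(6, -4), -1), Add(426, Pow(-4, 3), Mul(9, Pow(-4, 2)), Mul(78, -4))), 4326), Rational(1, 2)) = Pow(Add(Mul(Pow(2, -1), Add(426, -64, Mul(9, 16), -312)), 4326), Rational(1, 2)) = Pow(Add(Mul(Rational(1, 2), Add(426, -64, 144, -312)), 4326), Rational(1, 2)) = Pow(Add(Mul(Rational(1, 2), 194), 4326), Rational(1, 2)) = Pow(Add(97, 4326), Rational(1, 2)) = Pow(4423, Rational(1, 2))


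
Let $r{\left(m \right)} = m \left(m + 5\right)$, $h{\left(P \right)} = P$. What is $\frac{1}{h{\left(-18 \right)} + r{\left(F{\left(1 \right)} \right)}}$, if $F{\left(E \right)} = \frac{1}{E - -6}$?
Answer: $- \frac{49}{846} \approx -0.05792$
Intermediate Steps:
$F{\left(E \right)} = \frac{1}{6 + E}$ ($F{\left(E \right)} = \frac{1}{E + 6} = \frac{1}{6 + E}$)
$r{\left(m \right)} = m \left(5 + m\right)$
$\frac{1}{h{\left(-18 \right)} + r{\left(F{\left(1 \right)} \right)}} = \frac{1}{-18 + \frac{5 + \frac{1}{6 + 1}}{6 + 1}} = \frac{1}{-18 + \frac{5 + \frac{1}{7}}{7}} = \frac{1}{-18 + \frac{1}{7} \cdot \frac{36}{7}} = \frac{1}{-18 + \frac{36}{49}} = \frac{1}{- \frac{846}{49}} = - \frac{49}{846}$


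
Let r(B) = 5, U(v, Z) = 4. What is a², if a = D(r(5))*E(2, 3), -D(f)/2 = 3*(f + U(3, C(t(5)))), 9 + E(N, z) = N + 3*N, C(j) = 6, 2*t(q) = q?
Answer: 2916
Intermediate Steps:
t(q) = q/2
E(N, z) = -9 + 4*N (E(N, z) = -9 + (N + 3*N) = -9 + 4*N)
D(f) = -24 - 6*f (D(f) = -6*(f + 4) = -6*(4 + f) = -2*(12 + 3*f) = -24 - 6*f)
a = 54 (a = (-24 - 6*5)*(-9 + 4*2) = (-24 - 30)*(-9 + 8) = -54*(-1) = 54)
a² = 54² = 2916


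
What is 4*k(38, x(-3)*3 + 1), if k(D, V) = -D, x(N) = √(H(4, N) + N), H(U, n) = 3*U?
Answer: -152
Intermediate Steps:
x(N) = √(12 + N) (x(N) = √(3*4 + N) = √(12 + N))
4*k(38, x(-3)*3 + 1) = 4*(-1*38) = 4*(-38) = -152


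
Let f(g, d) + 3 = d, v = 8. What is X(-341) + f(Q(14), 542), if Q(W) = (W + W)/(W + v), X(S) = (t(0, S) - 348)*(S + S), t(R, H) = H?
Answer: 470437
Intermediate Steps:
X(S) = 2*S*(-348 + S) (X(S) = (S - 348)*(S + S) = (-348 + S)*(2*S) = 2*S*(-348 + S))
Q(W) = 2*W/(8 + W) (Q(W) = (W + W)/(W + 8) = (2*W)/(8 + W) = 2*W/(8 + W))
f(g, d) = -3 + d
X(-341) + f(Q(14), 542) = 2*(-341)*(-348 - 341) + (-3 + 542) = 2*(-341)*(-689) + 539 = 469898 + 539 = 470437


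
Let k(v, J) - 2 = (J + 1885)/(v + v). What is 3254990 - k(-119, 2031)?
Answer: 387345530/119 ≈ 3.2550e+6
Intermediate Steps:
k(v, J) = 2 + (1885 + J)/(2*v) (k(v, J) = 2 + (J + 1885)/(v + v) = 2 + (1885 + J)/((2*v)) = 2 + (1885 + J)*(1/(2*v)) = 2 + (1885 + J)/(2*v))
3254990 - k(-119, 2031) = 3254990 - (1885 + 2031 + 4*(-119))/(2*(-119)) = 3254990 - (-1)*(1885 + 2031 - 476)/(2*119) = 3254990 - (-1)*3440/(2*119) = 3254990 - 1*(-1720/119) = 3254990 + 1720/119 = 387345530/119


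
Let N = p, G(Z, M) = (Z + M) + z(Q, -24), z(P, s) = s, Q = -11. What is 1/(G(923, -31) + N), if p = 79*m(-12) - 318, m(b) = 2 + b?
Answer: -1/240 ≈ -0.0041667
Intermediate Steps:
G(Z, M) = -24 + M + Z (G(Z, M) = (Z + M) - 24 = (M + Z) - 24 = -24 + M + Z)
p = -1108 (p = 79*(2 - 12) - 318 = 79*(-10) - 318 = -790 - 318 = -1108)
N = -1108
1/(G(923, -31) + N) = 1/((-24 - 31 + 923) - 1108) = 1/(868 - 1108) = 1/(-240) = -1/240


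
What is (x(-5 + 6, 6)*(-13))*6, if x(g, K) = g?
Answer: -78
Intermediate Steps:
(x(-5 + 6, 6)*(-13))*6 = ((-5 + 6)*(-13))*6 = (1*(-13))*6 = -13*6 = -78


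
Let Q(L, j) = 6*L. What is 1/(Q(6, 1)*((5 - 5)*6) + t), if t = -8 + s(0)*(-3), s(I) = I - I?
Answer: -⅛ ≈ -0.12500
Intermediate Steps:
s(I) = 0
t = -8 (t = -8 + 0*(-3) = -8 + 0 = -8)
1/(Q(6, 1)*((5 - 5)*6) + t) = 1/((6*6)*((5 - 5)*6) - 8) = 1/(36*(0*6) - 8) = 1/(36*0 - 8) = 1/(0 - 8) = 1/(-8) = -⅛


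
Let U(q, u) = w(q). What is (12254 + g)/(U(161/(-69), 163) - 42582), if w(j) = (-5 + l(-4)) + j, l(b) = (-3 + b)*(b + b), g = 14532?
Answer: -40179/63800 ≈ -0.62976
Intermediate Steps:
l(b) = 2*b*(-3 + b) (l(b) = (-3 + b)*(2*b) = 2*b*(-3 + b))
w(j) = 51 + j (w(j) = (-5 + 2*(-4)*(-3 - 4)) + j = (-5 + 2*(-4)*(-7)) + j = (-5 + 56) + j = 51 + j)
U(q, u) = 51 + q
(12254 + g)/(U(161/(-69), 163) - 42582) = (12254 + 14532)/((51 + 161/(-69)) - 42582) = 26786/((51 + 161*(-1/69)) - 42582) = 26786/((51 - 7/3) - 42582) = 26786/(146/3 - 42582) = 26786/(-127600/3) = 26786*(-3/127600) = -40179/63800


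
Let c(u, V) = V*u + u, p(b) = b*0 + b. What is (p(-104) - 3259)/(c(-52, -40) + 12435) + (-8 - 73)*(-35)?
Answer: 13666414/4821 ≈ 2834.8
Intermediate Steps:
p(b) = b (p(b) = 0 + b = b)
c(u, V) = u + V*u
(p(-104) - 3259)/(c(-52, -40) + 12435) + (-8 - 73)*(-35) = (-104 - 3259)/(-52*(1 - 40) + 12435) + (-8 - 73)*(-35) = -3363/(-52*(-39) + 12435) - 81*(-35) = -3363/(2028 + 12435) + 2835 = -3363/14463 + 2835 = -3363*1/14463 + 2835 = -1121/4821 + 2835 = 13666414/4821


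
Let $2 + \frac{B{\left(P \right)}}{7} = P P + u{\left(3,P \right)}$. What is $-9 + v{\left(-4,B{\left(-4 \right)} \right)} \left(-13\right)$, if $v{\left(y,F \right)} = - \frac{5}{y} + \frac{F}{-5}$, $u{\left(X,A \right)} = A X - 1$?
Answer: $- \frac{141}{20} \approx -7.05$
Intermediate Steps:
$u{\left(X,A \right)} = -1 + A X$
$B{\left(P \right)} = -21 + 7 P^{2} + 21 P$ ($B{\left(P \right)} = -14 + 7 \left(P P + \left(-1 + P 3\right)\right) = -14 + 7 \left(P^{2} + \left(-1 + 3 P\right)\right) = -14 + 7 \left(-1 + P^{2} + 3 P\right) = -14 + \left(-7 + 7 P^{2} + 21 P\right) = -21 + 7 P^{2} + 21 P$)
$v{\left(y,F \right)} = - \frac{5}{y} - \frac{F}{5}$ ($v{\left(y,F \right)} = - \frac{5}{y} + F \left(- \frac{1}{5}\right) = - \frac{5}{y} - \frac{F}{5}$)
$-9 + v{\left(-4,B{\left(-4 \right)} \right)} \left(-13\right) = -9 + \left(- \frac{5}{-4} - \frac{-21 + 7 \left(-4\right)^{2} + 21 \left(-4\right)}{5}\right) \left(-13\right) = -9 + \left(\left(-5\right) \left(- \frac{1}{4}\right) - \frac{-21 + 7 \cdot 16 - 84}{5}\right) \left(-13\right) = -9 + \left(\frac{5}{4} - \frac{-21 + 112 - 84}{5}\right) \left(-13\right) = -9 + \left(\frac{5}{4} - \frac{7}{5}\right) \left(-13\right) = -9 - - \frac{39}{20} = -9 + \frac{39}{20} = - \frac{141}{20}$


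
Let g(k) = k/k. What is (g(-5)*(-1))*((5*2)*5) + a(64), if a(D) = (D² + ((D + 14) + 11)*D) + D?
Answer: 9806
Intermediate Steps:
g(k) = 1
a(D) = D + D² + D*(25 + D) (a(D) = (D² + ((14 + D) + 11)*D) + D = (D² + (25 + D)*D) + D = (D² + D*(25 + D)) + D = D + D² + D*(25 + D))
(g(-5)*(-1))*((5*2)*5) + a(64) = (1*(-1))*((5*2)*5) + 2*64*(13 + 64) = -10*5 + 2*64*77 = -1*50 + 9856 = -50 + 9856 = 9806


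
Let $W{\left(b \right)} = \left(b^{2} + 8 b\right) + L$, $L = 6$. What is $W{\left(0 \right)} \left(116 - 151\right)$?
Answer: $-210$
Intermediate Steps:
$W{\left(b \right)} = 6 + b^{2} + 8 b$ ($W{\left(b \right)} = \left(b^{2} + 8 b\right) + 6 = 6 + b^{2} + 8 b$)
$W{\left(0 \right)} \left(116 - 151\right) = \left(6 + 0^{2} + 8 \cdot 0\right) \left(116 - 151\right) = \left(6 + 0 + 0\right) \left(-35\right) = 6 \left(-35\right) = -210$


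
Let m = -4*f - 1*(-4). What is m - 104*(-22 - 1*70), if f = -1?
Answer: 9576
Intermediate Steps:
m = 8 (m = -4*(-1) - 1*(-4) = 4 + 4 = 8)
m - 104*(-22 - 1*70) = 8 - 104*(-22 - 1*70) = 8 - 104*(-22 - 70) = 8 - 104*(-92) = 8 + 9568 = 9576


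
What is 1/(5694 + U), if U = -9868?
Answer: -1/4174 ≈ -0.00023958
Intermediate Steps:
1/(5694 + U) = 1/(5694 - 9868) = 1/(-4174) = -1/4174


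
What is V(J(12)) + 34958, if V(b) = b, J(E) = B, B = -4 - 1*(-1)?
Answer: 34955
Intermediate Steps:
B = -3 (B = -4 + 1 = -3)
J(E) = -3
V(J(12)) + 34958 = -3 + 34958 = 34955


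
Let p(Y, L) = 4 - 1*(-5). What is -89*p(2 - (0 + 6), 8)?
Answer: -801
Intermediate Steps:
p(Y, L) = 9 (p(Y, L) = 4 + 5 = 9)
-89*p(2 - (0 + 6), 8) = -89*9 = -801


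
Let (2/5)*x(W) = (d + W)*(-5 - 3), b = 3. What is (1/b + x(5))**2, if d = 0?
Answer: 89401/9 ≈ 9933.4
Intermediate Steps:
x(W) = -20*W (x(W) = 5*((0 + W)*(-5 - 3))/2 = 5*(W*(-8))/2 = 5*(-8*W)/2 = -20*W)
(1/b + x(5))**2 = (1/3 - 20*5)**2 = (1/3 - 100)**2 = (-299/3)**2 = 89401/9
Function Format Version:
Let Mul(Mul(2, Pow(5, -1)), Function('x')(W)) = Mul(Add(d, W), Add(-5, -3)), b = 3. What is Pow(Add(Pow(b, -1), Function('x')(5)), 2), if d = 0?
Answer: Rational(89401, 9) ≈ 9933.4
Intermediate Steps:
Function('x')(W) = Mul(-20, W) (Function('x')(W) = Mul(Rational(5, 2), Mul(Add(0, W), Add(-5, -3))) = Mul(Rational(5, 2), Mul(W, -8)) = Mul(Rational(5, 2), Mul(-8, W)) = Mul(-20, W))
Pow(Add(Pow(b, -1), Function('x')(5)), 2) = Pow(Add(Pow(3, -1), Mul(-20, 5)), 2) = Pow(Add(Rational(1, 3), -100), 2) = Pow(Rational(-299, 3), 2) = Rational(89401, 9)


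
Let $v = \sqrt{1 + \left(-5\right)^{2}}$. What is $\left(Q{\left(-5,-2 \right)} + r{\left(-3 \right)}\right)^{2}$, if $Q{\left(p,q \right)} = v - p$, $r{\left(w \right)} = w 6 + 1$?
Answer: $\left(12 - \sqrt{26}\right)^{2} \approx 47.624$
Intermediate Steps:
$r{\left(w \right)} = 1 + 6 w$ ($r{\left(w \right)} = 6 w + 1 = 1 + 6 w$)
$v = \sqrt{26}$ ($v = \sqrt{1 + 25} = \sqrt{26} \approx 5.099$)
$Q{\left(p,q \right)} = \sqrt{26} - p$
$\left(Q{\left(-5,-2 \right)} + r{\left(-3 \right)}\right)^{2} = \left(\left(\sqrt{26} - -5\right) + \left(1 + 6 \left(-3\right)\right)\right)^{2} = \left(\left(\sqrt{26} + 5\right) + \left(1 - 18\right)\right)^{2} = \left(\left(5 + \sqrt{26}\right) - 17\right)^{2} = \left(-12 + \sqrt{26}\right)^{2}$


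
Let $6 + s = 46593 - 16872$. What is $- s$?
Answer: $-29715$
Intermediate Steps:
$s = 29715$ ($s = -6 + \left(46593 - 16872\right) = -6 + 29721 = 29715$)
$- s = \left(-1\right) 29715 = -29715$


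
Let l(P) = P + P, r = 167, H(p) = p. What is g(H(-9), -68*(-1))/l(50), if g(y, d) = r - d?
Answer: 99/100 ≈ 0.99000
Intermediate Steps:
l(P) = 2*P
g(y, d) = 167 - d
g(H(-9), -68*(-1))/l(50) = (167 - (-68)*(-1))/((2*50)) = (167 - 1*68)/100 = (167 - 68)*(1/100) = 99*(1/100) = 99/100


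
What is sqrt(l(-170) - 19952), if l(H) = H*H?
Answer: 2*sqrt(2237) ≈ 94.594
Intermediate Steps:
l(H) = H**2
sqrt(l(-170) - 19952) = sqrt((-170)**2 - 19952) = sqrt(28900 - 19952) = sqrt(8948) = 2*sqrt(2237)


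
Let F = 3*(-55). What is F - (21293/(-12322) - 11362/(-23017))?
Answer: -46446454793/283615474 ≈ -163.77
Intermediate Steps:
F = -165
F - (21293/(-12322) - 11362/(-23017)) = -165 - (21293/(-12322) - 11362/(-23017)) = -165 - (21293*(-1/12322) - 11362*(-1/23017)) = -165 - (-21293/12322 + 11362/23017) = -165 - 1*(-350098417/283615474) = -165 + 350098417/283615474 = -46446454793/283615474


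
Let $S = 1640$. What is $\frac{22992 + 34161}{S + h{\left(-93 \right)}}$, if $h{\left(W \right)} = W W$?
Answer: $\frac{57153}{10289} \approx 5.5548$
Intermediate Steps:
$h{\left(W \right)} = W^{2}$
$\frac{22992 + 34161}{S + h{\left(-93 \right)}} = \frac{22992 + 34161}{1640 + \left(-93\right)^{2}} = \frac{57153}{1640 + 8649} = \frac{57153}{10289}$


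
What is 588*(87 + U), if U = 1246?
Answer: 783804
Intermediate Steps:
588*(87 + U) = 588*(87 + 1246) = 588*1333 = 783804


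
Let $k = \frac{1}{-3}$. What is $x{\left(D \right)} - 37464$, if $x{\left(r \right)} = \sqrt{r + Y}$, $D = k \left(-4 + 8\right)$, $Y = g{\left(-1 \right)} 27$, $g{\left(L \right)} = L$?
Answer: $-37464 + \frac{i \sqrt{255}}{3} \approx -37464.0 + 5.3229 i$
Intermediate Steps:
$k = - \frac{1}{3} \approx -0.33333$
$Y = -27$ ($Y = \left(-1\right) 27 = -27$)
$D = - \frac{4}{3}$ ($D = - \frac{-4 + 8}{3} = \left(- \frac{1}{3}\right) 4 = - \frac{4}{3} \approx -1.3333$)
$x{\left(r \right)} = \sqrt{-27 + r}$ ($x{\left(r \right)} = \sqrt{r - 27} = \sqrt{-27 + r}$)
$x{\left(D \right)} - 37464 = \sqrt{-27 - \frac{4}{3}} - 37464 = \sqrt{- \frac{85}{3}} - 37464 = \frac{i \sqrt{255}}{3} - 37464 = -37464 + \frac{i \sqrt{255}}{3}$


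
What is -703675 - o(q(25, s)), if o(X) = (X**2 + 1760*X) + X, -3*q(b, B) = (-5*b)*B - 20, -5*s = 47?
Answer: -173915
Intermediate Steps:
s = -47/5 (s = -1/5*47 = -47/5 ≈ -9.4000)
q(b, B) = 20/3 + 5*B*b/3 (q(b, B) = -((-5*b)*B - 20)/3 = -(-5*B*b - 20)/3 = -(-20 - 5*B*b)/3 = 20/3 + 5*B*b/3)
o(X) = X**2 + 1761*X
-703675 - o(q(25, s)) = -703675 - (20/3 + (5/3)*(-47/5)*25)*(1761 + (20/3 + (5/3)*(-47/5)*25)) = -703675 - (20/3 - 1175/3)*(1761 + (20/3 - 1175/3)) = -703675 - (-385)*(1761 - 385) = -703675 - (-385)*1376 = -703675 - 1*(-529760) = -703675 + 529760 = -173915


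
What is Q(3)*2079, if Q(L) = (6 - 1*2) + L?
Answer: 14553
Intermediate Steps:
Q(L) = 4 + L (Q(L) = (6 - 2) + L = 4 + L)
Q(3)*2079 = (4 + 3)*2079 = 7*2079 = 14553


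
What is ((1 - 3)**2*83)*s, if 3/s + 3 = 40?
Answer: 996/37 ≈ 26.919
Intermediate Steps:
s = 3/37 (s = 3/(-3 + 40) = 3/37 ≈ 0.081081)
((1 - 3)**2*83)*s = ((1 - 3)**2*83)*(3/37) = ((-2)**2*83)*(3/37) = (4*83)*(3/37) = 332*(3/37) = 996/37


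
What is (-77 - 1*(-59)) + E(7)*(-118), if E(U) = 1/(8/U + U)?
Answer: -1852/57 ≈ -32.491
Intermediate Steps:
E(U) = 1/(U + 8/U)
(-77 - 1*(-59)) + E(7)*(-118) = (-77 - 1*(-59)) + (7/(8 + 7²))*(-118) = (-77 + 59) + (7/(8 + 49))*(-118) = -18 + (7/57)*(-118) = -18 - 826/57 = -1852/57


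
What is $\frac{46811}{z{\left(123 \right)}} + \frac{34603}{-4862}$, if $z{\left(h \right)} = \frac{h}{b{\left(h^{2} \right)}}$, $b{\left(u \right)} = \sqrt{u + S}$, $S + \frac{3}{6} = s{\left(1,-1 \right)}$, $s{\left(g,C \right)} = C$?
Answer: $- \frac{34603}{4862} + \frac{46811 \sqrt{60510}}{246} \approx 46802.0$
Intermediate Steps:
$S = - \frac{3}{2}$ ($S = - \frac{1}{2} - 1 = - \frac{3}{2} \approx -1.5$)
$b{\left(u \right)} = \sqrt{- \frac{3}{2} + u}$ ($b{\left(u \right)} = \sqrt{u - \frac{3}{2}} = \sqrt{- \frac{3}{2} + u}$)
$z{\left(h \right)} = \frac{2 h}{\sqrt{-6 + 4 h^{2}}}$ ($z{\left(h \right)} = \frac{h}{\frac{1}{2} \sqrt{-6 + 4 h^{2}}} = h \frac{2}{\sqrt{-6 + 4 h^{2}}} = \frac{2 h}{\sqrt{-6 + 4 h^{2}}}$)
$\frac{46811}{z{\left(123 \right)}} + \frac{34603}{-4862} = \frac{46811}{123 \sqrt{2} \frac{1}{\sqrt{-3 + 2 \cdot 123^{2}}}} + \frac{34603}{-4862} = \frac{46811}{123 \sqrt{2} \frac{1}{\sqrt{-3 + 2 \cdot 15129}}} + 34603 \left(- \frac{1}{4862}\right) = \frac{46811}{123 \sqrt{2} \frac{1}{\sqrt{-3 + 30258}}} - \frac{34603}{4862} = \frac{46811}{123 \sqrt{2} \frac{1}{\sqrt{30255}}} - \frac{34603}{4862} = \frac{46811}{123 \sqrt{2} \frac{\sqrt{30255}}{30255}} - \frac{34603}{4862} = \frac{46811}{\frac{41}{10085} \sqrt{60510}} - \frac{34603}{4862} = 46811 \frac{\sqrt{60510}}{246} - \frac{34603}{4862} = \frac{46811 \sqrt{60510}}{246} - \frac{34603}{4862} = - \frac{34603}{4862} + \frac{46811 \sqrt{60510}}{246}$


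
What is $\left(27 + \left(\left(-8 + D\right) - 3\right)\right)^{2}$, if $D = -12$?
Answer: $16$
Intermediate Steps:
$\left(27 + \left(\left(-8 + D\right) - 3\right)\right)^{2} = \left(27 - 23\right)^{2} = 4^{2} = 16$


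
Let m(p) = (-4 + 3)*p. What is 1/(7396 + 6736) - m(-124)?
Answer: -1752367/14132 ≈ -124.00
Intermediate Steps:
m(p) = -p
1/(7396 + 6736) - m(-124) = 1/(7396 + 6736) - (-1)*(-124) = 1/14132 - 1*124 = 1/14132 - 124 = -1752367/14132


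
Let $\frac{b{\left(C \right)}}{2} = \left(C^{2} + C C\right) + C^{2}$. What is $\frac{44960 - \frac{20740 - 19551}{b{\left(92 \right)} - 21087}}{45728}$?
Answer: $\frac{1335175931}{1357984416} \approx 0.9832$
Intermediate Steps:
$b{\left(C \right)} = 6 C^{2}$ ($b{\left(C \right)} = 2 \left(\left(C^{2} + C C\right) + C^{2}\right) = 2 \left(\left(C^{2} + C^{2}\right) + C^{2}\right) = 2 \left(2 C^{2} + C^{2}\right) = 2 \cdot 3 C^{2} = 6 C^{2}$)
$\frac{44960 - \frac{20740 - 19551}{b{\left(92 \right)} - 21087}}{45728} = \frac{44960 - \frac{20740 - 19551}{6 \cdot 92^{2} - 21087}}{45728} = \left(44960 - \frac{1189}{6 \cdot 8464 - 21087}\right) \frac{1}{45728} = \left(44960 - \frac{1189}{50784 - 21087}\right) \frac{1}{45728} = \left(44960 - \frac{1189}{29697}\right) \frac{1}{45728} = \frac{1335175931}{29697} \cdot \frac{1}{45728} = \frac{1335175931}{1357984416}$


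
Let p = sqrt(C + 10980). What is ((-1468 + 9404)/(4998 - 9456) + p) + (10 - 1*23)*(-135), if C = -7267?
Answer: 3907927/2229 + sqrt(3713) ≈ 1814.2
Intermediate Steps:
p = sqrt(3713) (p = sqrt(-7267 + 10980) = sqrt(3713) ≈ 60.934)
((-1468 + 9404)/(4998 - 9456) + p) + (10 - 1*23)*(-135) = ((-1468 + 9404)/(4998 - 9456) + sqrt(3713)) + (10 - 1*23)*(-135) = (7936/(-4458) + sqrt(3713)) + (10 - 23)*(-135) = (7936*(-1/4458) + sqrt(3713)) - 13*(-135) = (-3968/2229 + sqrt(3713)) + 1755 = 3907927/2229 + sqrt(3713)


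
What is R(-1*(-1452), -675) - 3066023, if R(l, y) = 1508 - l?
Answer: -3065967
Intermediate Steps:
R(-1*(-1452), -675) - 3066023 = (1508 - (-1)*(-1452)) - 3066023 = (1508 - 1*1452) - 3066023 = (1508 - 1452) - 3066023 = 56 - 3066023 = -3065967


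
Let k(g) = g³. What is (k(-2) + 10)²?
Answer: 4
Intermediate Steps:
(k(-2) + 10)² = ((-2)³ + 10)² = (-8 + 10)² = 2² = 4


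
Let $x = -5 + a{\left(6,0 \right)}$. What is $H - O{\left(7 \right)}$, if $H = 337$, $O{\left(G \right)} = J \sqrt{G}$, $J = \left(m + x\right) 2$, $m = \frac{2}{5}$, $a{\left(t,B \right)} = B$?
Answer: $337 + \frac{46 \sqrt{7}}{5} \approx 361.34$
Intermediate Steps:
$m = \frac{2}{5}$ ($m = 2 \cdot \frac{1}{5} = \frac{2}{5} \approx 0.4$)
$x = -5$ ($x = -5 + 0 = -5$)
$J = - \frac{46}{5}$ ($J = \left(\frac{2}{5} - 5\right) 2 = \left(- \frac{23}{5}\right) 2 = - \frac{46}{5} \approx -9.2$)
$O{\left(G \right)} = - \frac{46 \sqrt{G}}{5}$
$H - O{\left(7 \right)} = 337 - - \frac{46 \sqrt{7}}{5} = 337 + \frac{46 \sqrt{7}}{5}$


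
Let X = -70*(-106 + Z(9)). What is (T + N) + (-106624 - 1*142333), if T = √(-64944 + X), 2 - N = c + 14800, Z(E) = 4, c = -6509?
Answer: -257246 + 2*I*√14451 ≈ -2.5725e+5 + 240.42*I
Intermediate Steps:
X = 7140 (X = -70*(-106 + 4) = -70*(-102) = 7140)
N = -8289 (N = 2 - (-6509 + 14800) = 2 - 1*8291 = 2 - 8291 = -8289)
T = 2*I*√14451 (T = √(-64944 + 7140) = √(-57804) = 2*I*√14451 ≈ 240.42*I)
(T + N) + (-106624 - 1*142333) = (2*I*√14451 - 8289) + (-106624 - 1*142333) = (-8289 + 2*I*√14451) + (-106624 - 142333) = (-8289 + 2*I*√14451) - 248957 = -257246 + 2*I*√14451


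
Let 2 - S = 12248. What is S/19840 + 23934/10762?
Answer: 85764777/53379520 ≈ 1.6067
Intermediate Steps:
S = -12246 (S = 2 - 1*12248 = 2 - 12248 = -12246)
S/19840 + 23934/10762 = -12246/19840 + 23934/10762 = -12246*1/19840 + 23934*(1/10762) = -6123/9920 + 11967/5381 = 85764777/53379520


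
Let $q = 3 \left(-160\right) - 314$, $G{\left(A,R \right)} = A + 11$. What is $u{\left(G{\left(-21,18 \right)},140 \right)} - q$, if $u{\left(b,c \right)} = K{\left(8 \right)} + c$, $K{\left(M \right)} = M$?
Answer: $942$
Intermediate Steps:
$G{\left(A,R \right)} = 11 + A$
$q = -794$ ($q = -480 - 314 = -794$)
$u{\left(b,c \right)} = 8 + c$
$u{\left(G{\left(-21,18 \right)},140 \right)} - q = \left(8 + 140\right) - -794 = 148 + 794 = 942$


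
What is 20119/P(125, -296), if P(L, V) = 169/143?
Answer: 221309/13 ≈ 17024.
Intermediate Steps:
P(L, V) = 13/11 (P(L, V) = 169*(1/143) = 13/11)
20119/P(125, -296) = 20119/(13/11) = 20119*(11/13) = 221309/13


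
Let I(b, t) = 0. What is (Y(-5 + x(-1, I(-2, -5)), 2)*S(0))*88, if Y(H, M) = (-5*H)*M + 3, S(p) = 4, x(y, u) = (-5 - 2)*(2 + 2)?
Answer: 117216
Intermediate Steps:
x(y, u) = -28 (x(y, u) = -7*4 = -28)
Y(H, M) = 3 - 5*H*M (Y(H, M) = -5*H*M + 3 = 3 - 5*H*M)
(Y(-5 + x(-1, I(-2, -5)), 2)*S(0))*88 = ((3 - 5*(-5 - 28)*2)*4)*88 = ((3 - 5*(-33)*2)*4)*88 = ((3 + 330)*4)*88 = (333*4)*88 = 1332*88 = 117216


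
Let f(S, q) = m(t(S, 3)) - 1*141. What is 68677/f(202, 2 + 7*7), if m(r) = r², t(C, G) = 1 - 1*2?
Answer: -9811/20 ≈ -490.55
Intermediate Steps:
t(C, G) = -1 (t(C, G) = 1 - 2 = -1)
f(S, q) = -140 (f(S, q) = (-1)² - 1*141 = 1 - 141 = -140)
68677/f(202, 2 + 7*7) = 68677/(-140) = 68677*(-1/140) = -9811/20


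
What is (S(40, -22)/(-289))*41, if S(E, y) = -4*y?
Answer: -3608/289 ≈ -12.484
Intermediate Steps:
(S(40, -22)/(-289))*41 = (-4*(-22)/(-289))*41 = (88*(-1/289))*41 = -88/289*41 = -3608/289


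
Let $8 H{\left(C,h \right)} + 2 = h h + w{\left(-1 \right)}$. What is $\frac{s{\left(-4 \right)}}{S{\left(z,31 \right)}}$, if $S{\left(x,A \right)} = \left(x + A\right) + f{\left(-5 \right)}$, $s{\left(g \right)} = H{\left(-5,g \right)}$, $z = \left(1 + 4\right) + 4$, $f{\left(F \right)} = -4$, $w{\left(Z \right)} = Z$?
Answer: $\frac{13}{288} \approx 0.045139$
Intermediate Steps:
$H{\left(C,h \right)} = - \frac{3}{8} + \frac{h^{2}}{8}$ ($H{\left(C,h \right)} = - \frac{1}{4} + \frac{h h - 1}{8} = - \frac{1}{4} + \frac{h^{2} - 1}{8} = - \frac{1}{4} + \frac{-1 + h^{2}}{8} = - \frac{1}{4} + \left(- \frac{1}{8} + \frac{h^{2}}{8}\right) = - \frac{3}{8} + \frac{h^{2}}{8}$)
$z = 9$ ($z = 5 + 4 = 9$)
$s{\left(g \right)} = - \frac{3}{8} + \frac{g^{2}}{8}$
$S{\left(x,A \right)} = -4 + A + x$ ($S{\left(x,A \right)} = \left(x + A\right) - 4 = \left(A + x\right) - 4 = -4 + A + x$)
$\frac{s{\left(-4 \right)}}{S{\left(z,31 \right)}} = \frac{- \frac{3}{8} + \frac{\left(-4\right)^{2}}{8}}{-4 + 31 + 9} = \frac{- \frac{3}{8} + \frac{1}{8} \cdot 16}{36} = \left(- \frac{3}{8} + 2\right) \frac{1}{36} = \frac{13}{8} \cdot \frac{1}{36} = \frac{13}{288}$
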